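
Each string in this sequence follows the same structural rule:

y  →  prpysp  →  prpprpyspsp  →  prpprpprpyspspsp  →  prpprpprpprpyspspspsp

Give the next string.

Each term wraps the previous one in prp on the left and sp on the right.
Applying this once more to prpprpprpprpyspspspsp:

prpprpprpprpprpyspspspspsp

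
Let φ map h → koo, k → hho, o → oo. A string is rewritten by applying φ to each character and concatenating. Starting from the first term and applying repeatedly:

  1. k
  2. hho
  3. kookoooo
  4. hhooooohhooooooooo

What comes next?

kookooooooooooookookoooooooooooooooooooo

Applying the rule to each of the 18 symbols of hhooooohhooooooooo gives the pieces koo koo oo oo oo oo oo koo koo oo oo oo oo oo oo oo oo oo, which concatenate to the answer.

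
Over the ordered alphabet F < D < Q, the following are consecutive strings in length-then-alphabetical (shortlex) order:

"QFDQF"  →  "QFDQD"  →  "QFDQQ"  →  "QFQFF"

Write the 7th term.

QFQDF

Continuing the enumeration 3 steps past QFQFF: QFQFF → QFQFD → QFQFQ → (answer).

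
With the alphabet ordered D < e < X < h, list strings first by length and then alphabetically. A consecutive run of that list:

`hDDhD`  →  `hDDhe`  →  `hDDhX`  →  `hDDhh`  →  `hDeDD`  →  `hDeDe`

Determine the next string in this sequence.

Treat hDeDe as a base-4 numeral over the given alphabet and add one, carrying through any trailing h's.

hDeDX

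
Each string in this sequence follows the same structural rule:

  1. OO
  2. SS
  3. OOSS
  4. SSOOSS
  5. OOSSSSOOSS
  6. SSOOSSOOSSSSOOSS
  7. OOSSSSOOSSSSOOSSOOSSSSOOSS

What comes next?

SSOOSSOOSSSSOOSSOOSSSSOOSSSSOOSSOOSSSSOOSS

Each term (from the third on) is the two preceding terms concatenated in order: term 3 = OO·SS = OOSS.
The next term joins SSOOSSOOSSSSOOSS and OOSSSSOOSSSSOOSSOOSSSSOOSS.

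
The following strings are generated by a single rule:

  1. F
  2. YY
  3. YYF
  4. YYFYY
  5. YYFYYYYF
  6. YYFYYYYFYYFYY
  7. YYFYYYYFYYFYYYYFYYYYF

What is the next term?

From term 3 onward, concatenate the last term with the second-to-last: YY·F = YYF, YYF·YY = YYFYY, …
So term 8 is YYFYYYYFYYFYYYYFYYYYF·YYFYYYYFYYFYY.

YYFYYYYFYYFYYYYFYYYYFYYFYYYYFYYFYY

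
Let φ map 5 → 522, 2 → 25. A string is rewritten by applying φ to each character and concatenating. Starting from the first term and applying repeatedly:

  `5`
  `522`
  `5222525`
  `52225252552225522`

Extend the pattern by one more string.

52225252552225522255225222525255225222525

Applying the rule to each of the 17 symbols of 52225252552225522 gives the pieces 522 25 25 25 522 25 522 25 522 522 25 25 25 522 522 25 25, which concatenate to the answer.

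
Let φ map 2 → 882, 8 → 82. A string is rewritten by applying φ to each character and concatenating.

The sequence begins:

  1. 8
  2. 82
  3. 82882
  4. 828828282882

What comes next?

82882828288282882828828282882

Expanding 828828282882: 8→82, 2→882, 8→82, 8→82, 2→882, 8→82, 2→882, 8→82, 2→882, 8→82, 8→82, 2→882. Concatenated: 82 882 82 82 882 82 882 82 882 82 82 882.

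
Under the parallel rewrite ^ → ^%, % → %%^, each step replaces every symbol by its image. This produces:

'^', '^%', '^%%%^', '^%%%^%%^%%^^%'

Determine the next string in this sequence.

Rewriting the 13 symbols of ^%%%^%%^%%^^% one by one yields ^% %%^ %%^ %%^ ^% %%^ %%^ ^% %%^ %%^ ^% ^% %%^; concatenated:

^%%%^%%^%%^^%%%^%%^^%%%^%%^^%^%%%^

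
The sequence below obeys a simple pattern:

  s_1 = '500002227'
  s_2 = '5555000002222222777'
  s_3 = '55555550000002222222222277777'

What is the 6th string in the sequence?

55555555555555550000000002222222222222222222222277777777777

Each string has the form 5^{3n-2} 0^{n+3} 2^{4n-1} 7^{2n-1} (n = 1, 2, …).
For term 6, n = 6, so the run lengths are 16, 9, 23, 11.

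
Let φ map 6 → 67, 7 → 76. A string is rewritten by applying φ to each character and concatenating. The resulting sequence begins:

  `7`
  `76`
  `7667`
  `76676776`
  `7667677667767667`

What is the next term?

φ(7667677667767667) expands symbol-by-symbol to 76 67 67 76 67 76 76 67 67 76 76 67 76 67 67 76; joining the 16 pieces gives the next term.

76676776677676676776766776676776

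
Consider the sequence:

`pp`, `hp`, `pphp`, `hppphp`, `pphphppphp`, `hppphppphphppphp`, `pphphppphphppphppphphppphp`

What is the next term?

hppphppphphppphppphphppphphppphppphphppphp

From term 3 onward, concatenate the second-to-last term with the last: pp·hp = pphp, hp·pphp = hppphp, …
The next term joins hppphppphphppphp and pphphppphphppphppphphppphp.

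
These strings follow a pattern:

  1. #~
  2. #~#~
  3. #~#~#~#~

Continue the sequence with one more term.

s(k+1) = s(k)·s(k) — each term doubles the last.
One more doubling of #~#~#~#~ gives the answer.

#~#~#~#~#~#~#~#~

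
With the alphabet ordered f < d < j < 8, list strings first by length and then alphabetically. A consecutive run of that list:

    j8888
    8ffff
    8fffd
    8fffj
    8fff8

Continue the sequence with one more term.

Treat 8fff8 as a base-4 numeral over the given alphabet and add one, carrying through any trailing 8's.

8ffdf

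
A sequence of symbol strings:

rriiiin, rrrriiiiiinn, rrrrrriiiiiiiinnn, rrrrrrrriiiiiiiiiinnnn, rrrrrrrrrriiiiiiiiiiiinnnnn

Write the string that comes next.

The n-th term is 2n r's then 2n+2 i's then n n's (n = 1, 2, …).
At n = 6 the blocks have lengths 12, 14, 6.

rrrrrrrrrrrriiiiiiiiiiiiiinnnnnn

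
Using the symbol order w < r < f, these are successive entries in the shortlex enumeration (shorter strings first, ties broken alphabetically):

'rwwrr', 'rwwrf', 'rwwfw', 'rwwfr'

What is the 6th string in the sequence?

Stepping forward 2 times from rwwfr: rwwfr → rwwff, then the target.

rwrww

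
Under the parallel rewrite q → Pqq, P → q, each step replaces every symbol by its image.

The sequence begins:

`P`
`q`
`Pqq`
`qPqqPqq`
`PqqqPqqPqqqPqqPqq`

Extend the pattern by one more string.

qPqqPqqPqqqPqqPqqqPqqPqqPqqqPqqPqqqPqqPqq

φ(PqqqPqqPqqqPqqPqq) expands symbol-by-symbol to q Pqq Pqq Pqq q Pqq Pqq q Pqq Pqq Pqq q Pqq Pqq q Pqq Pqq; joining the 17 pieces gives the next term.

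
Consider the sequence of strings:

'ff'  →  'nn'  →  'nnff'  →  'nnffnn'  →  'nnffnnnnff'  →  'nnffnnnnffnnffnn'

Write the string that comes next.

This is a Fibonacci-style word recurrence s(k) = s(k−1)·s(k−2): e.g. nn·ff = nnff.
The next term joins nnffnnnnffnnffnn and nnffnnnnff.

nnffnnnnffnnffnnnnffnnnnff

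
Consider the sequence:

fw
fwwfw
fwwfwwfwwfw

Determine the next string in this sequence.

Each string is two copies of the previous one joined by 'w'.
Doubling fwwfwwfwwfw with 'w' between the halves:

fwwfwwfwwfwwfwwfwwfwwfw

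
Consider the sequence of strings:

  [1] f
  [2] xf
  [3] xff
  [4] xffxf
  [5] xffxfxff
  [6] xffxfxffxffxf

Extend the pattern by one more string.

This is a Fibonacci-style word recurrence s(k) = s(k−1)·s(k−2): e.g. xf·f = xff.
So term 7 is xffxfxffxffxf·xffxfxff.

xffxfxffxffxfxffxfxff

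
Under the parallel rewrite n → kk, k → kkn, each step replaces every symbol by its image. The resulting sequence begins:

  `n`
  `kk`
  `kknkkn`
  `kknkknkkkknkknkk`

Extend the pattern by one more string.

kknkknkkkknkknkkkknkknkknkknkkkknkknkkkknkkn

Replace each of the 16 characters of kknkknkkkknkknkk in place — kkn kkn kk kkn kkn kk kkn kkn kkn kkn kk kkn kkn kk kkn kkn — and concatenate.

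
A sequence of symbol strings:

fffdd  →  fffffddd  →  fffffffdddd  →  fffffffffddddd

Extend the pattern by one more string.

fffffffffffdddddd

Term n consists of 2n+1 f's, followed by n+1 d's (n = 1, 2, …).
For the next term, n = 5, so the run lengths are 11, 6.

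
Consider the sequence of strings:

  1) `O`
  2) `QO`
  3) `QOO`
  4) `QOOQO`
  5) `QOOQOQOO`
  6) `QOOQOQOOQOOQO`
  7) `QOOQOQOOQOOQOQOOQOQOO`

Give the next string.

QOOQOQOOQOOQOQOOQOQOOQOOQOQOOQOOQO

This is a Fibonacci-style word recurrence s(k) = s(k−1)·s(k−2): e.g. QO·O = QOO.
The next term joins QOOQOQOOQOOQOQOOQOQOO and QOOQOQOOQOOQO.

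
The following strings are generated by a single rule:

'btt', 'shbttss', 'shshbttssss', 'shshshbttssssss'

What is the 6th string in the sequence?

shshshshshbttssssssssss

Every step adds sh to the front and ss to the end of the previous string.
From shshshbttssssss, 2 further steps: shshshbttssssss → shshshshbttssssssss → (answer).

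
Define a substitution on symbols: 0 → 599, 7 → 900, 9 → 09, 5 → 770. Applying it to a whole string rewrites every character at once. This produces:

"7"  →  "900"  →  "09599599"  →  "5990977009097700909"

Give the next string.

Applying the rule to each of the 19 symbols of 5990977009097700909 gives the pieces 770 09 09 599 09 900 900 599 599 09 599 09 900 900 599 599 09 599 09, which concatenate to the answer.

77009095990990090059959909599099009005995990959909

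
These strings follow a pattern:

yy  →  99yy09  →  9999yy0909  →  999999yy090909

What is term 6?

9999999999yy0909090909

s(k+1) = 99·s(k)·09, so each term gains 99 as a prefix and 09 as a suffix.
From 999999yy090909, 2 further steps: 999999yy090909 → 99999999yy09090909 → (answer).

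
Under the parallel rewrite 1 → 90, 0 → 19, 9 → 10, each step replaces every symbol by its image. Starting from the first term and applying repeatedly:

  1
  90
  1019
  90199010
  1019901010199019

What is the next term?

90199010101990199019901010199010

Replace each of the 16 characters of 1019901010199019 in place — 90 19 90 10 10 19 90 19 90 19 90 10 10 19 90 10 — and concatenate.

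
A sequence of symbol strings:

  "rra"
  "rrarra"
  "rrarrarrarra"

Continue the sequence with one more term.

Each string is two copies of the previous one concatenated.
Doubling rrarrarrarra:

rrarrarrarrarrarrarrarra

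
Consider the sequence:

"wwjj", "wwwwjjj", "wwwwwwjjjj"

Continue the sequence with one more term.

wwwwwwwwjjjjj

Term n consists of 2n w's, followed by n+1 j's (n = 1, 2, …).
Setting n = 4 gives 8, 5 characters in each block.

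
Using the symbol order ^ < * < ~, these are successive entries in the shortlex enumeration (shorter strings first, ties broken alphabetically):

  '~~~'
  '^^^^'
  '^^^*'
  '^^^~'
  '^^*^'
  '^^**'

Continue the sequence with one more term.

Treat ^^** as a base-3 numeral over the given alphabet and add one, carrying through any trailing ~'s.

^^*~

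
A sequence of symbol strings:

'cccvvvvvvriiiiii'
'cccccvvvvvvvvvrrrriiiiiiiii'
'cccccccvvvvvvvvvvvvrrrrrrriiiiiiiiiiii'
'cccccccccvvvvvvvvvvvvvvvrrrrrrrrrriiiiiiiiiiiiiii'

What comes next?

cccccccccccvvvvvvvvvvvvvvvvvvrrrrrrrrrrrrriiiiiiiiiiiiiiiiii

Reading off run lengths: c runs 3, 5, 7, 9; v runs 6, 9, 12, 15; r runs 1, 4, 7, 10; i runs 6, 9, 12, 15 — each is linear in n (n = 1, 2, …).
For the next term, n = 5, so the run lengths are 11, 18, 13, 18.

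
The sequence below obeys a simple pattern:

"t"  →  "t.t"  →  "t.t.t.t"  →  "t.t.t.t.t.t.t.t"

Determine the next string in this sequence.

t.t.t.t.t.t.t.t.t.t.t.t.t.t.t.t

s(k+1) = s(k)·.·s(k) — each term doubles the last with '.' between the halves.
So the next term is two copies of t.t.t.t.t.t.t.t with '.' between the halves.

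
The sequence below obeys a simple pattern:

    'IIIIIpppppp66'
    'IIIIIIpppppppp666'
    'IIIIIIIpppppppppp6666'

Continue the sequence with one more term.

Reading off run lengths: I runs 5, 6, 7; p runs 6, 8, 10; 6 runs 2, 3, 4 — each is linear in n, where the shown terms are n = 3, 4, 5.
Setting n = 6 gives 8, 12, 5 characters in each block.

IIIIIIIIpppppppppppp66666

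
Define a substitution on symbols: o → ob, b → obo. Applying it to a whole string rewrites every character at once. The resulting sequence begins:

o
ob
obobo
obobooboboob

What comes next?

obobooboboobobobooboboobobobo

Apply φ to obobooboboob symbol by symbol: o→ob, b→obo, o→ob, b→obo, o→ob, o→ob, b→obo, o→ob, b→obo, o→ob, o→ob, b→obo; joined: ob obo ob obo ob ob obo ob obo ob ob obo.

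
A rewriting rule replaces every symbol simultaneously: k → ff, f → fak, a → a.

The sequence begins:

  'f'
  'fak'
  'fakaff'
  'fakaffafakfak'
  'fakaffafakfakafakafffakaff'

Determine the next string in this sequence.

Replace each of the 26 characters of fakaffafakfakafakafffakaff in place — fak a ff a fak fak a fak a ff fak a ff a fak a ff a fak fak fak a ff a fak fak — and concatenate.

fakaffafakfakafakafffakaffafakaffafakfakfakaffafakfak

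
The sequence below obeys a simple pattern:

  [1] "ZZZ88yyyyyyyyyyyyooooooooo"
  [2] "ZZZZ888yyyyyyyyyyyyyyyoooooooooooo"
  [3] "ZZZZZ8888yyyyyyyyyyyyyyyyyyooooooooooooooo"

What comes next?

Each string has the form Z^{n} 8^{n-1} y^{3n+3} o^{3n}, where the shown terms are n = 3, 4, 5.
At n = 6 the blocks have lengths 6, 5, 21, 18.

ZZZZZZ88888yyyyyyyyyyyyyyyyyyyyyoooooooooooooooooo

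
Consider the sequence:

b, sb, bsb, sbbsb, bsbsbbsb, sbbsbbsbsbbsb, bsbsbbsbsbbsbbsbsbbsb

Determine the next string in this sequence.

sbbsbbsbsbbsbbsbsbbsbsbbsbbsbsbbsb

Each term (from the third on) is the two preceding terms concatenated in order: term 3 = b·sb = bsb.
Continuing: sbbsbbsbsbbsb · bsbsbbsbsbbsbbsbsbbsb gives term 8.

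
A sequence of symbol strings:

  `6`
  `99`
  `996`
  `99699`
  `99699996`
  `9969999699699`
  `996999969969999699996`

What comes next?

9969999699699996999969969999699699

From term 3 onward, concatenate the last term with the second-to-last: 99·6 = 996, 996·99 = 99699, …
The next term joins 996999969969999699996 and 9969999699699.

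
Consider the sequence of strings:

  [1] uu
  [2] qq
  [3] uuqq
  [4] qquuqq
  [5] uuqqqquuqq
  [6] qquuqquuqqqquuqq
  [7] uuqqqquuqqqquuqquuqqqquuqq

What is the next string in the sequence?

From term 3 onward, concatenate the second-to-last term with the last: uu·qq = uuqq, qq·uuqq = qquuqq, …
Continuing: qquuqquuqqqquuqq · uuqqqquuqqqquuqquuqqqquuqq gives term 8.

qquuqquuqqqquuqquuqqqquuqqqquuqquuqqqquuqq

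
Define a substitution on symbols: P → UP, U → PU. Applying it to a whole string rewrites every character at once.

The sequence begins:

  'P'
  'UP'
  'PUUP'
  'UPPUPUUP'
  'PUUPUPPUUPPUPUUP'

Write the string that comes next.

Rewriting the 16 symbols of PUUPUPPUUPPUPUUP one by one yields UP PU PU UP PU UP UP PU PU UP UP PU UP PU PU UP; concatenated:

UPPUPUUPPUUPUPPUPUUPUPPUUPPUPUUP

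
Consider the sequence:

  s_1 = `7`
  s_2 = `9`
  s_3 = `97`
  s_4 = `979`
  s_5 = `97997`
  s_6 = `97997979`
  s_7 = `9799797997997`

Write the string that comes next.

Each term (from the third on) is the previous term followed by the one before it: term 3 = 9·7 = 97.
The next term joins 9799797997997 and 97997979.

979979799799797997979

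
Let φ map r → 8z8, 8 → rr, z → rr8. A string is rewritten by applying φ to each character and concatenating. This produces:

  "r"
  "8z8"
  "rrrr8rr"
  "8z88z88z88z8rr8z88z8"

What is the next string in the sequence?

Rewriting the 20 symbols of 8z88z88z88z8rr8z88z8 one by one yields rr rr8 rr rr rr8 rr rr rr8 rr rr rr8 rr 8z8 8z8 rr rr8 rr rr rr8 rr; concatenated:

rrrr8rrrrrr8rrrrrr8rrrrrr8rr8z88z8rrrr8rrrrrr8rr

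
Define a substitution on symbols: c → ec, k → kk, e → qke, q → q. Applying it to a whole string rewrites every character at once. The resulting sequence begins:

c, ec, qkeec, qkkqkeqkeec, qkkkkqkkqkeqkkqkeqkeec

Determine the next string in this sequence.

qkkkkkkkkqkkkkqkkqkeqkkkkqkkqkeqkkqkeqkeec

Applying the rule to each of the 22 symbols of qkkkkqkkqkeqkkqkeqkeec gives the pieces q kk kk kk kk q kk kk q kk qke q kk kk q kk qke q kk qke qke ec, which concatenate to the answer.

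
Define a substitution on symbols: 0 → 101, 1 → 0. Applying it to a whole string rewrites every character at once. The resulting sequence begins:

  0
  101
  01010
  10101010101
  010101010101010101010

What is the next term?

φ(010101010101010101010) expands symbol-by-symbol to 101 0 101 0 101 0 101 0 101 0 101 0 101 0 101 0 101 0 101 0 101; joining the 21 pieces gives the next term.

1010101010101010101010101010101010101010101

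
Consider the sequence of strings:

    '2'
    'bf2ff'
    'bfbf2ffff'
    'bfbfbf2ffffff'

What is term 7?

bfbfbfbfbfbf2ffffffffffff

Every step adds bf to the front and ff to the end of the previous string.
From bfbfbf2ffffff, 3 further steps: bfbfbf2ffffff → bfbfbfbf2ffffffff → bfbfbfbfbf2ffffffffff → (answer).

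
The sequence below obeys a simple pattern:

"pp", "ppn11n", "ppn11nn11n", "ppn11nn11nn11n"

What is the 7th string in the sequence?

Every step adds n11n to the end: s(k+1) = s(k)·n11n.
From ppn11nn11nn11n, 3 further steps: ppn11nn11nn11n → ppn11nn11nn11nn11n → ppn11nn11nn11nn11nn11n → (answer).

ppn11nn11nn11nn11nn11nn11n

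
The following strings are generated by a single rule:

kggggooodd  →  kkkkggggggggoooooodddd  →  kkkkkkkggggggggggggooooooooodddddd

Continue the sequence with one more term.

Term n consists of 3n-2 k's, followed by 4n g's, followed by 3n o's, followed by 2n d's (n = 1, 2, …).
At n = 4 the blocks have lengths 10, 16, 12, 8.

kkkkkkkkkkggggggggggggggggoooooooooooodddddddd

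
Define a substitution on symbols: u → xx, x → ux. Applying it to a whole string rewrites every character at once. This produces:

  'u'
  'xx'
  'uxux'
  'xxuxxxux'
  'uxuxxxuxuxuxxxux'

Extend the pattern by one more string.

φ(uxuxxxuxuxuxxxux) expands symbol-by-symbol to xx ux xx ux ux ux xx ux xx ux xx ux ux ux xx ux; joining the 16 pieces gives the next term.

xxuxxxuxuxuxxxuxxxuxxxuxuxuxxxux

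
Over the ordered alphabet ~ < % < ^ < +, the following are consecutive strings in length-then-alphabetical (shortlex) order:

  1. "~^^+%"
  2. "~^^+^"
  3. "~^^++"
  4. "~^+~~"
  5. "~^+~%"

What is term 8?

~^+%~

Stepping forward 3 times from ~^+~%: ~^+~% → ~^+~^ → ~^+~+, then the target.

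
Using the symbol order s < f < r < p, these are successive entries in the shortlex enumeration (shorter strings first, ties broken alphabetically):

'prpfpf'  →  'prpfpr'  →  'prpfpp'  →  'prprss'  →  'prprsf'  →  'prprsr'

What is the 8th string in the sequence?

Stepping forward 2 times from prprsr: prprsr → prprsp, then the target.

prprfs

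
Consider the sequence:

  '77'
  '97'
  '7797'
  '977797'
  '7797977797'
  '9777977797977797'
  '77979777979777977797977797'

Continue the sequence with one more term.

Each term (from the third on) is the two preceding terms concatenated in order: term 3 = 77·97 = 7797.
So term 8 is 9777977797977797·77979777979777977797977797.

977797779797779777979777979777977797977797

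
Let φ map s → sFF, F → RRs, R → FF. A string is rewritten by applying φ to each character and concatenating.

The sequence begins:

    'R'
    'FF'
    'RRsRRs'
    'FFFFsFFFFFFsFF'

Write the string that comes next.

RRsRRsRRsRRssFFRRsRRsRRsRRsRRsRRssFFRRsRRs

φ(FFFFsFFFFFFsFF) expands symbol-by-symbol to RRs RRs RRs RRs sFF RRs RRs RRs RRs RRs RRs sFF RRs RRs; joining the 14 pieces gives the next term.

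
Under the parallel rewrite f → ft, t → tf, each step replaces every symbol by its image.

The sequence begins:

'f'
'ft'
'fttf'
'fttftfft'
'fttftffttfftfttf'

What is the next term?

Applying the rule to each of the 16 symbols of fttftffttfftfttf gives the pieces ft tf tf ft tf ft ft tf tf ft ft tf ft tf tf ft, which concatenate to the answer.

fttftffttfftfttftfftfttffttftfft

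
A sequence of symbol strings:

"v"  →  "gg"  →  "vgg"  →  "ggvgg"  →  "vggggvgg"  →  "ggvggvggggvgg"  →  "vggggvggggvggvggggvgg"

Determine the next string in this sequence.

Each term (from the third on) is the two preceding terms concatenated in order: term 3 = v·gg = vgg.
So term 8 is ggvggvggggvgg·vggggvggggvggvggggvgg.

ggvggvggggvggvggggvggggvggvggggvgg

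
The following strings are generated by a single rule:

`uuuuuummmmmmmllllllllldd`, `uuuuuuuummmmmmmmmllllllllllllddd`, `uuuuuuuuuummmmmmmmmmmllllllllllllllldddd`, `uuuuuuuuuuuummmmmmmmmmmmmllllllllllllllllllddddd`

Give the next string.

uuuuuuuuuuuuuummmmmmmmmmmmmmmllllllllllllllllllllldddddd

Each string has the form u^{2n+2} m^{2n+3} l^{3n+3} d^{n}, where the shown terms are n = 2, 3, 4, 5.
For the next term, n = 6, so the run lengths are 14, 15, 21, 6.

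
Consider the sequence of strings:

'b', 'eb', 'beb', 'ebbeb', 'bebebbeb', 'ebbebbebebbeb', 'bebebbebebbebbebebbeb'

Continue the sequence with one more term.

ebbebbebebbebbebebbebebbebbebebbeb

Each term (from the third on) is the two preceding terms concatenated in order: term 3 = b·eb = beb.
Continuing: ebbebbebebbeb · bebebbebebbebbebebbeb gives term 8.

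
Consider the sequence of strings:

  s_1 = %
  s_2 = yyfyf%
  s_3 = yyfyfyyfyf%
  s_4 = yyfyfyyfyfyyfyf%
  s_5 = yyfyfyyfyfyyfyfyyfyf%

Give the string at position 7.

yyfyfyyfyfyyfyfyyfyfyyfyfyyfyf%

The strings grow by a fixed prefix yyfyf each time.
From yyfyfyyfyfyyfyfyyfyf%, 2 further steps: yyfyfyyfyfyyfyfyyfyf% → yyfyfyyfyfyyfyfyyfyfyyfyf% → (answer).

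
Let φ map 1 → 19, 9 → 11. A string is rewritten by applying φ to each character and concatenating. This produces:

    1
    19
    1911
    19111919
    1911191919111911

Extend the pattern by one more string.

19111919191119111911191919111919

Applying the rule to each of the 16 symbols of 1911191919111911 gives the pieces 19 11 19 19 19 11 19 11 19 11 19 19 19 11 19 19, which concatenate to the answer.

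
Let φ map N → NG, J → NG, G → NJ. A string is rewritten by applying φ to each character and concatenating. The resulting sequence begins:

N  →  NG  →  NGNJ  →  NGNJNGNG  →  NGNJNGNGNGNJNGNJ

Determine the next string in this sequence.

NGNJNGNGNGNJNGNJNGNJNGNGNGNJNGNG

Applying the rule to each of the 16 symbols of NGNJNGNGNGNJNGNJ gives the pieces NG NJ NG NG NG NJ NG NJ NG NJ NG NG NG NJ NG NG, which concatenate to the answer.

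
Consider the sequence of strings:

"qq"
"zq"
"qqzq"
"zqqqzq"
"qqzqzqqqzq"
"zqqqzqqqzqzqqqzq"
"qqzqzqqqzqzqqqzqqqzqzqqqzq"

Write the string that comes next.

zqqqzqqqzqzqqqzqqqzqzqqqzqzqqqzqqqzqzqqqzq

This is a Fibonacci-style word recurrence s(k) = s(k−2)·s(k−1): e.g. qq·zq = qqzq.
The next term joins zqqqzqqqzqzqqqzq and qqzqzqqqzqzqqqzqqqzqzqqqzq.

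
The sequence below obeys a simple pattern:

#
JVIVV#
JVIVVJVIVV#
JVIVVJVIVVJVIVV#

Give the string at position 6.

JVIVVJVIVVJVIVVJVIVVJVIVV#

The strings grow by a fixed prefix JVIVV each time.
From JVIVVJVIVVJVIVV#, 2 further steps: JVIVVJVIVVJVIVV# → JVIVVJVIVVJVIVVJVIVV# → (answer).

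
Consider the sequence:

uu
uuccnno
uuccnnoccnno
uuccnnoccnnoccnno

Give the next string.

uuccnnoccnnoccnnoccnno

The strings grow by a fixed suffix ccnno each time.
So the next term is uuccnnoccnnoccnno·ccnno.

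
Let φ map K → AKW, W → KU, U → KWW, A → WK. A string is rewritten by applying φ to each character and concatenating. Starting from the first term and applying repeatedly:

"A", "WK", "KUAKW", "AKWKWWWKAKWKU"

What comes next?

WKAKWKUAKWKUKUKUAKWWKAKWKUAKWKWW

Replace each of the 13 characters of AKWKWWWKAKWKU in place — WK AKW KU AKW KU KU KU AKW WK AKW KU AKW KWW — and concatenate.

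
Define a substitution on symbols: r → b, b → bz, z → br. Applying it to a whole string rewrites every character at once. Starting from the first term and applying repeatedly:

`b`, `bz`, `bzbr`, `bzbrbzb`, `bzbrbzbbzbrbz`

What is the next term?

Applying the rule to each of the 13 symbols of bzbrbzbbzbrbz gives the pieces bz br bz b bz br bz bz br bz b bz br, which concatenate to the answer.

bzbrbzbbzbrbzbzbrbzbbzbr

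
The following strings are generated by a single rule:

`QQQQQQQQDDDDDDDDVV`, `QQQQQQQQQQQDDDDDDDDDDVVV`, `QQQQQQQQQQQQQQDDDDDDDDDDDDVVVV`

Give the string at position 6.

The n-th term is 3n-1 Q's then 2n+2 D's then n-1 V's, where the shown terms are n = 3, 4, 5.
Setting n = 8 gives 23, 18, 7 characters in each block.

QQQQQQQQQQQQQQQQQQQQQQQDDDDDDDDDDDDDDDDDDVVVVVVV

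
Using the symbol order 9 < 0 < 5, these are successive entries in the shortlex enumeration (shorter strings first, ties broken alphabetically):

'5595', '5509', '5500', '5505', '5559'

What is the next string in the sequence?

Treat 5559 as a base-3 numeral over the given alphabet and add one, carrying through any trailing 5's.

5550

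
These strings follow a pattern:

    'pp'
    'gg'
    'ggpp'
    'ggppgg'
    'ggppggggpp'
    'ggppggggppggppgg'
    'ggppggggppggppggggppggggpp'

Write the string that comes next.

ggppggggppggppggggppggggppggppggggppggppgg

This is a Fibonacci-style word recurrence s(k) = s(k−1)·s(k−2): e.g. gg·pp = ggpp.
The next term joins ggppggggppggppggggppggggpp and ggppggggppggppgg.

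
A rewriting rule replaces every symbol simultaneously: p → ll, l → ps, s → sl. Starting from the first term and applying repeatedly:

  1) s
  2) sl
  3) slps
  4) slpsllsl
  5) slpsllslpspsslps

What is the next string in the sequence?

slpsllslpspsslpsllslllslslpsllsl

Applying the rule to each of the 16 symbols of slpsllslpspsslps gives the pieces sl ps ll sl ps ps sl ps ll sl ll sl sl ps ll sl, which concatenate to the answer.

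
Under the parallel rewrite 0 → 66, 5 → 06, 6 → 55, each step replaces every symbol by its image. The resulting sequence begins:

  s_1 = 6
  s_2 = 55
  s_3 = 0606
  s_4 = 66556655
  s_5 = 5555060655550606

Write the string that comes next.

Replace each of the 16 characters of 5555060655550606 in place — 06 06 06 06 66 55 66 55 06 06 06 06 66 55 66 55 — and concatenate.

06060606665566550606060666556655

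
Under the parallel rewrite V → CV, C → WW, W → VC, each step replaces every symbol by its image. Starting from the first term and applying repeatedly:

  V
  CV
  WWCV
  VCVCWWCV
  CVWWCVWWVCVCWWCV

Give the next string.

φ(CVWWCVWWVCVCWWCV) expands symbol-by-symbol to WW CV VC VC WW CV VC VC CV WW CV WW VC VC WW CV; joining the 16 pieces gives the next term.

WWCVVCVCWWCVVCVCCVWWCVWWVCVCWWCV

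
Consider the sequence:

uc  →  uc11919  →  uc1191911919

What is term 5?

uc11919119191191911919

Each term is the previous one with 11919 appended.
From uc1191911919, 2 further steps: uc1191911919 → uc119191191911919 → (answer).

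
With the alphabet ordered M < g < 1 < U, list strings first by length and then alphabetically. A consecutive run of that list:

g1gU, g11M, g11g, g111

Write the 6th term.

g1UM

Continuing the enumeration 2 steps past g111: g111 → g11U → (answer).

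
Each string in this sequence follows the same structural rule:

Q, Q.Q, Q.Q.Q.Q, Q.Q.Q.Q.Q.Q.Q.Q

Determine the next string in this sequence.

Q.Q.Q.Q.Q.Q.Q.Q.Q.Q.Q.Q.Q.Q.Q.Q

s(k+1) = s(k)·.·s(k) — each term doubles the last with '.' between the halves.
So the next term is two copies of Q.Q.Q.Q.Q.Q.Q.Q with '.' between the halves.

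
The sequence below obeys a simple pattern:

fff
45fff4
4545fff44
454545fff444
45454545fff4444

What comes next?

Every step adds 45 to the front and 4 to the end of the previous string.
Applying this once more to 45454545fff4444:

4545454545fff44444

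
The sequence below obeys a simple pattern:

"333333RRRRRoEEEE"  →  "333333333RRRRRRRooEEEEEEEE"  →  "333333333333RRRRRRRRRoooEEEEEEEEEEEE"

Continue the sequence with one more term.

Reading off run lengths: 3 runs 6, 9, 12; R runs 5, 7, 9; o runs 1, 2, 3; E runs 4, 8, 12 — each is linear in n (n = 1, 2, …).
At n = 4 the blocks have lengths 15, 11, 4, 16.

333333333333333RRRRRRRRRRRooooEEEEEEEEEEEEEEEE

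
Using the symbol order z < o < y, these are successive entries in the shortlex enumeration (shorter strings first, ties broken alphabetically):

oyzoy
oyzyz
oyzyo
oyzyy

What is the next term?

Treat oyzyy as a base-3 numeral over the given alphabet and add one, carrying through any trailing y's.

oyozz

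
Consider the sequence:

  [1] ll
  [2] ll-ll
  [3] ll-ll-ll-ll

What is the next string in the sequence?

ll-ll-ll-ll-ll-ll-ll-ll

Every step duplicates the string with '-' between the halves.
So the next term is two copies of ll-ll-ll-ll with '-' between the halves.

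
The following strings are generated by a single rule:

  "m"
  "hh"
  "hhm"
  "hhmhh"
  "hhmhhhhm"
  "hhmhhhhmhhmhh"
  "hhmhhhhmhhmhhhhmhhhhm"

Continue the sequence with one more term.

hhmhhhhmhhmhhhhmhhhhmhhmhhhhmhhmhh

From term 3 onward, concatenate the last term with the second-to-last: hh·m = hhm, hhm·hh = hhmhh, …
So term 8 is hhmhhhhmhhmhhhhmhhhhm·hhmhhhhmhhmhh.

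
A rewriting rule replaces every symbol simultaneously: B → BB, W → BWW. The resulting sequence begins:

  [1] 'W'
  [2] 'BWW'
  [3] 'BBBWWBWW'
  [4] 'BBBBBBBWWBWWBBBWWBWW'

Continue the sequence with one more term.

Rewriting the 20 symbols of BBBBBBBWWBWWBBBWWBWW one by one yields BB BB BB BB BB BB BB BWW BWW BB BWW BWW BB BB BB BWW BWW BB BWW BWW; concatenated:

BBBBBBBBBBBBBBBWWBWWBBBWWBWWBBBBBBBWWBWWBBBWWBWW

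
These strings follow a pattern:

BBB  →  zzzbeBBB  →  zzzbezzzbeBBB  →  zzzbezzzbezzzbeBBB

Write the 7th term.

Every step adds zzzbe at the front: s(k+1) = zzzbe·s(k).
From zzzbezzzbezzzbeBBB, 3 further steps: zzzbezzzbezzzbeBBB → zzzbezzzbezzzbezzzbeBBB → zzzbezzzbezzzbezzzbezzzbeBBB → (answer).

zzzbezzzbezzzbezzzbezzzbezzzbeBBB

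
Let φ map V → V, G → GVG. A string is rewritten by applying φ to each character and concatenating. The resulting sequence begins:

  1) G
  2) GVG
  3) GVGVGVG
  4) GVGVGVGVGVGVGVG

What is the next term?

GVGVGVGVGVGVGVGVGVGVGVGVGVGVGVG

φ(GVGVGVGVGVGVGVG) expands symbol-by-symbol to GVG V GVG V GVG V GVG V GVG V GVG V GVG V GVG; joining the 15 pieces gives the next term.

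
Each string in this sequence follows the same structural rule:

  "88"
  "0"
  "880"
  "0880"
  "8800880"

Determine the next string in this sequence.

08808800880

This is a Fibonacci-style word recurrence s(k) = s(k−2)·s(k−1): e.g. 88·0 = 880.
Continuing: 0880 · 8800880 gives term 6.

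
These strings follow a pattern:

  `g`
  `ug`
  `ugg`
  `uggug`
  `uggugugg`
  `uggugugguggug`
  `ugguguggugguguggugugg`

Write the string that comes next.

ugguguggugguguggugugguggugugguggug

This is a Fibonacci-style word recurrence s(k) = s(k−1)·s(k−2): e.g. ug·g = ugg.
So term 8 is ugguguggugguguggugugg·uggugugguggug.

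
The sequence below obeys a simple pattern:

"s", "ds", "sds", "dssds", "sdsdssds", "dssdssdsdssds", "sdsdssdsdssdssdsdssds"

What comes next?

This is a Fibonacci-style word recurrence s(k) = s(k−2)·s(k−1): e.g. s·ds = sds.
So term 8 is dssdssdsdssds·sdsdssdsdssdssdsdssds.

dssdssdsdssdssdsdssdsdssdssdsdssds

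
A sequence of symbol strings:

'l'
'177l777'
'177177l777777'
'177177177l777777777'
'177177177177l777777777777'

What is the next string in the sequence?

s(k+1) = 177·s(k)·777, so each term gains 177 as a prefix and 777 as a suffix.
Applying this once more to 177177177177l777777777777:

177177177177177l777777777777777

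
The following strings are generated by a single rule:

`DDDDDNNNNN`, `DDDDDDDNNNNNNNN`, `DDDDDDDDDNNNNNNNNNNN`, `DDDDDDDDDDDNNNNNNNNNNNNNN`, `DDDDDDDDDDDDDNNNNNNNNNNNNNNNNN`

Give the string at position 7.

Term n consists of 2n+1 D's, followed by 3n-1 N's, where the shown terms are n = 2, 3, 4, 5, 6.
For term 7, n = 8, so the run lengths are 17, 23.

DDDDDDDDDDDDDDDDDNNNNNNNNNNNNNNNNNNNNNNN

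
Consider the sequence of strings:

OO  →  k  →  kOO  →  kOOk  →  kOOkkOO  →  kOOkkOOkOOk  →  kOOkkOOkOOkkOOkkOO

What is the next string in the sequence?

kOOkkOOkOOkkOOkkOOkOOkkOOkOOk

This is a Fibonacci-style word recurrence s(k) = s(k−1)·s(k−2): e.g. k·OO = kOO.
Continuing: kOOkkOOkOOkkOOkkOO · kOOkkOOkOOk gives term 8.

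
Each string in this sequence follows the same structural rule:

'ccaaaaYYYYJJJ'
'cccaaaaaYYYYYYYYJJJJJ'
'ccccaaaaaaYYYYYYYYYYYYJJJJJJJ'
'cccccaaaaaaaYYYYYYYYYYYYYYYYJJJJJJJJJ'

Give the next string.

ccccccaaaaaaaaYYYYYYYYYYYYYYYYYYYYJJJJJJJJJJJ

The n-th term is n+1 c's then n+3 a's then 4n Y's then 2n+1 J's (n = 1, 2, …).
Setting n = 5 gives 6, 8, 20, 11 characters in each block.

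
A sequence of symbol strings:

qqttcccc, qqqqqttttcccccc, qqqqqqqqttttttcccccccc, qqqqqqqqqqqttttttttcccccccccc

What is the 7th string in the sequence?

Reading off run lengths: q runs 2, 5, 8, 11; t runs 2, 4, 6, 8; c runs 4, 6, 8, 10 — each is linear in n (n = 1, 2, …).
Setting n = 7 gives 20, 14, 16 characters in each block.

qqqqqqqqqqqqqqqqqqqqttttttttttttttcccccccccccccccc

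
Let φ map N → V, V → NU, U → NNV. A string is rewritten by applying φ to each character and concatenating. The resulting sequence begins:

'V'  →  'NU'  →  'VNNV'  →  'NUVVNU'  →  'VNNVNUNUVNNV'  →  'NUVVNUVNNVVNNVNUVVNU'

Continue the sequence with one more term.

Replace each of the 20 characters of NUVVNUVNNVVNNVNUVVNU in place — V NNV NU NU V NNV NU V V NU NU V V NU V NNV NU NU V NNV — and concatenate.

VNNVNUNUVNNVNUVVNUNUVVNUVNNVNUNUVNNV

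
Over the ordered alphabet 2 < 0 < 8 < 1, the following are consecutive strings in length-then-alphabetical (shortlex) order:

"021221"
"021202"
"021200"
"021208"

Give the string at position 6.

021282

Advancing 2 positions from 021208 through 021208 → 021201 reaches term 6.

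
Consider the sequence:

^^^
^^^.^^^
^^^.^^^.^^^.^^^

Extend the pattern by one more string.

^^^.^^^.^^^.^^^.^^^.^^^.^^^.^^^

Each string is two copies of the previous one joined by '.'.
One more doubling of ^^^.^^^.^^^.^^^ gives the answer.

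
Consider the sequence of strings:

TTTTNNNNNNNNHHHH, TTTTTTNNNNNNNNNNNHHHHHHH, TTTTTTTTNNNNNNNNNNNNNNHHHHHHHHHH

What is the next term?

TTTTTTTTTTNNNNNNNNNNNNNNNNNHHHHHHHHHHHHH

The n-th term is 2n T's then 3n+2 N's then 3n-2 H's, where the shown terms are n = 2, 3, 4.
For the next term, n = 5, so the run lengths are 10, 17, 13.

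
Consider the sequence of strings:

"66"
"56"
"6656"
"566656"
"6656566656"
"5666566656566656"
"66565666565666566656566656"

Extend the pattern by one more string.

Each term (from the third on) is the two preceding terms concatenated in order: term 3 = 66·56 = 6656.
The next term joins 5666566656566656 and 66565666565666566656566656.

566656665656665666565666565666566656566656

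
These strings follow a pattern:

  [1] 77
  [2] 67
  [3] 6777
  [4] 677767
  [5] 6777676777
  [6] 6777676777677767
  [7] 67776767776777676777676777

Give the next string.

From term 3 onward, concatenate the last term with the second-to-last: 67·77 = 6777, 6777·67 = 677767, …
The next term joins 67776767776777676777676777 and 6777676777677767.

677767677767776767776767776777676777677767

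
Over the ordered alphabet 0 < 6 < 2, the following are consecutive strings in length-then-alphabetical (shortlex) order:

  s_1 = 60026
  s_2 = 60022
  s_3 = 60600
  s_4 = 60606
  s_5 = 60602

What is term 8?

60662

Continuing the enumeration 3 steps past 60602: 60602 → 60660 → 60666 → (answer).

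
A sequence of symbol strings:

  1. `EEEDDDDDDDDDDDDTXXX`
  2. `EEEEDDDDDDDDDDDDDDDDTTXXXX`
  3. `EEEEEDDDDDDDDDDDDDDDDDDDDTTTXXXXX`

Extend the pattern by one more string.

Each string has the form E^{n} D^{4n} T^{n-2} X^{n}, where the shown terms are n = 3, 4, 5.
For the next term, n = 6, so the run lengths are 6, 24, 4, 6.

EEEEEEDDDDDDDDDDDDDDDDDDDDDDDDTTTTXXXXXX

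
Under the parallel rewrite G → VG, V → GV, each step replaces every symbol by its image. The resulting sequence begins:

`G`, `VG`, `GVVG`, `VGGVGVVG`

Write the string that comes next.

GVVGVGGVVGGVGVVG

Expanding VGGVGVVG: V→GV, G→VG, G→VG, V→GV, G→VG, V→GV, V→GV, G→VG. Concatenated: GV VG VG GV VG GV GV VG.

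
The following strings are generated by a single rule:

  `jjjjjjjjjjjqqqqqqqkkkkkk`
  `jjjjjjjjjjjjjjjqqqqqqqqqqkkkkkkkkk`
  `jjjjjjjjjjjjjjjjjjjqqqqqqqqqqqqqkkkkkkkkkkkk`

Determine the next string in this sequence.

jjjjjjjjjjjjjjjjjjjjjjjqqqqqqqqqqqqqqqqkkkkkkkkkkkkkkk

Each string has the form j^{4n+3} q^{3n+1} k^{3n}, where the shown terms are n = 2, 3, 4.
At n = 5 the blocks have lengths 23, 16, 15.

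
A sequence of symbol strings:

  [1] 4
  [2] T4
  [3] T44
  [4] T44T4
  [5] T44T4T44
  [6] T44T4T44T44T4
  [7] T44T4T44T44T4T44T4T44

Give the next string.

T44T4T44T44T4T44T4T44T44T4T44T44T4

Each term (from the third on) is the previous term followed by the one before it: term 3 = T4·4 = T44.
Continuing: T44T4T44T44T4T44T4T44 · T44T4T44T44T4 gives term 8.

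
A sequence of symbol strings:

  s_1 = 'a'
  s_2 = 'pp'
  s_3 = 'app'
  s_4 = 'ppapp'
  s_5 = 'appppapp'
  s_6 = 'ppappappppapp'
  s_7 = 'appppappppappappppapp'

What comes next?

ppappappppappappppappppappappppapp

From term 3 onward, concatenate the second-to-last term with the last: a·pp = app, pp·app = ppapp, …
Continuing: ppappappppapp · appppappppappappppapp gives term 8.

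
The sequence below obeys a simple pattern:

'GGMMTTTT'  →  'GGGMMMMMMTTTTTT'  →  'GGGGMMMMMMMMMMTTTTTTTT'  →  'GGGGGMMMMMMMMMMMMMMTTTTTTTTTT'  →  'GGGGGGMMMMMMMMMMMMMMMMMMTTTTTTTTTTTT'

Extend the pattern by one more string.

GGGGGGGMMMMMMMMMMMMMMMMMMMMMMTTTTTTTTTTTTTT

Term n consists of n+1 G's, followed by 4n-2 M's, followed by 2n+2 T's (n = 1, 2, …).
Setting n = 6 gives 7, 22, 14 characters in each block.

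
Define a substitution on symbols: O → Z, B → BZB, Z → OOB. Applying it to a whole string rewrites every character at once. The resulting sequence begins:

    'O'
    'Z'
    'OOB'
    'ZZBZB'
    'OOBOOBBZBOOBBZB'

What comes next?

Replace each of the 15 characters of OOBOOBBZBOOBBZB in place — Z Z BZB Z Z BZB BZB OOB BZB Z Z BZB BZB OOB BZB — and concatenate.

ZZBZBZZBZBBZBOOBBZBZZBZBBZBOOBBZB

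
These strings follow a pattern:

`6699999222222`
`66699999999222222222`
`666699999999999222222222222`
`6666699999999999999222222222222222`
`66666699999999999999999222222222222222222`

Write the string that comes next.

Term n consists of n 6's, followed by 3n-1 9's, followed by 3n 2's, where the shown terms are n = 2, 3, 4, 5, 6.
At n = 7 the blocks have lengths 7, 20, 21.

666666699999999999999999999222222222222222222222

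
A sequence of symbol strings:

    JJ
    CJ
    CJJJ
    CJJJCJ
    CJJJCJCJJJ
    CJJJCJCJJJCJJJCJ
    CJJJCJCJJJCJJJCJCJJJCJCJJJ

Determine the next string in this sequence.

CJJJCJCJJJCJJJCJCJJJCJCJJJCJJJCJCJJJCJJJCJ

From term 3 onward, concatenate the last term with the second-to-last: CJ·JJ = CJJJ, CJJJ·CJ = CJJJCJ, …
The next term joins CJJJCJCJJJCJJJCJCJJJCJCJJJ and CJJJCJCJJJCJJJCJ.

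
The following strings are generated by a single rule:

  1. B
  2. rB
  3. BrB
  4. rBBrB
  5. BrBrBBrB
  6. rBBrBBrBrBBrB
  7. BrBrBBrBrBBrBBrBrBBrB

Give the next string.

Each term (from the third on) is the two preceding terms concatenated in order: term 3 = B·rB = BrB.
The next term joins rBBrBBrBrBBrB and BrBrBBrBrBBrBBrBrBBrB.

rBBrBBrBrBBrBBrBrBBrBrBBrBBrBrBBrB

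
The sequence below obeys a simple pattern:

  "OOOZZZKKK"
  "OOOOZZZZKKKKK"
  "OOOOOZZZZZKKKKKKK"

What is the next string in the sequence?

Reading off run lengths: O runs 3, 4, 5; Z runs 3, 4, 5; K runs 3, 5, 7 — each is linear in n, where the shown terms are n = 2, 3, 4.
At n = 5 the blocks have lengths 6, 6, 9.

OOOOOOZZZZZZKKKKKKKKK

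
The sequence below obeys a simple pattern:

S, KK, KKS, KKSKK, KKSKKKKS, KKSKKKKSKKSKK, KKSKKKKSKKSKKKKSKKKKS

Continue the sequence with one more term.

From term 3 onward, concatenate the last term with the second-to-last: KK·S = KKS, KKS·KK = KKSKK, …
The next term joins KKSKKKKSKKSKKKKSKKKKS and KKSKKKKSKKSKK.

KKSKKKKSKKSKKKKSKKKKSKKSKKKKSKKSKK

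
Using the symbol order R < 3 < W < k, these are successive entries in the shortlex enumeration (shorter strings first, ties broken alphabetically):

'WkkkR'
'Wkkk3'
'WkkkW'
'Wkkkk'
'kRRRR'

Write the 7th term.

kRRRW

Continuing the enumeration 2 steps past kRRRR: kRRRR → kRRR3 → (answer).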